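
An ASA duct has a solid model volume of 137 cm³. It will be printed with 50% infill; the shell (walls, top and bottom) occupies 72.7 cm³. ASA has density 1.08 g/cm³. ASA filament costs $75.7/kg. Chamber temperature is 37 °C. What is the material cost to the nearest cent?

$8.57

Interior volume: 137 − 72.7 → 64.3 cm³.
Deposited infill: 0.50 × 64.3 → 32.15 cm³.
Total printed volume = 72.7 + 32.15 = 104.85 cm³.
Mass = 104.85 × 1.08 = 113.238 g.
At $75.7/kg: 113.238/1000 × 75.7 = $8.57.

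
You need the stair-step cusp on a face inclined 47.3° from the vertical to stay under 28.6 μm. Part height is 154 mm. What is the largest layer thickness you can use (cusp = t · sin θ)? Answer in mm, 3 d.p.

Layer height = cusp / sin(47.3°) = 0.0286 / 0.7349 = 0.039 mm.

0.039 mm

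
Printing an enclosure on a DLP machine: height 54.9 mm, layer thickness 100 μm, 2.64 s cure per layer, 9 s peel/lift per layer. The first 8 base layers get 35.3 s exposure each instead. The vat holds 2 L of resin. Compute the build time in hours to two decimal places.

Layer count = ceil(54.9 / 0.1) = 549.
Bottom layers = 8 × (35.3 + 9) = 354.4 s.
Remaining layers = 541 × (2.64 + 9) = 6297.24 s.
Sum: 354.4 + 6297.24 = 6651.64 s → 1.85 hours.

1.85 hours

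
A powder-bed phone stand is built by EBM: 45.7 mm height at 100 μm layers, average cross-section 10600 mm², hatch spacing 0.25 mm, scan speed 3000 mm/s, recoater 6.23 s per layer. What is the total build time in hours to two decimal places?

Layer count = ceil(45.7 / 0.1) = 457.
Scan path per layer = 10600 / 0.25, so 42400 mm.
Scan time per layer: 42400 / 3000 → 14.1333 s.
Layer cycle: 14.1333 + 6.23 → 20.3633 s.
Build time = 457 × 20.3633 = 9306.0281 s = 2.59 hours.

2.59 hours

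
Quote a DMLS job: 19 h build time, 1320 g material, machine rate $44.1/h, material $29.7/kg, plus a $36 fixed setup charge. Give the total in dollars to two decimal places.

Time charge: 44.1 × 19 → $837.90.
Material charge = 29.7 × 1320/1000, so $39.204.
Total = 837.90 + 39.204 + 36 = 913.104 ≈ $913.10.

$913.10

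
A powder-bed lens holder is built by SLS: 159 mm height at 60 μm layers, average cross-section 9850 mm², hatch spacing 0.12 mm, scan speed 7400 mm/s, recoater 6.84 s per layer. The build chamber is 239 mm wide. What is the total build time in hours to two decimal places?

Layers = ⌈159/0.06⌉ = 2650.
Scan path per layer = 9850 / 0.12 = 82083.3 mm.
Scan time per layer = 82083.3 / 7400, so 11.0923 s.
Per-layer time = 11.0923 + 6.84 = 17.9323 s.
2650 layers × 17.9323 s/layer = 47520.595 s, i.e. 13.20 hours.

13.20 hours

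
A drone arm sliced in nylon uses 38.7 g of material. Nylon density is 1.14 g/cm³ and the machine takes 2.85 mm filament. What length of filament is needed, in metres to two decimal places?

Volume = 38.7 g / 1.14 g·cm⁻³ = 33.9474 cm³ = 33947.4 mm³.
Filament cross-section = π × (2.85/2)² = 6.3794 mm².
Length = 33947.4 / 6.3794 = 5321.41 mm = 5.32 m.

5.32 m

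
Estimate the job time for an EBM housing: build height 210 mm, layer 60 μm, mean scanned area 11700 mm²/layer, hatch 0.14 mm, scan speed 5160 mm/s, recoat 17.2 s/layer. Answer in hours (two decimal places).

Number of layers: 210 / 0.06 → 3500 (rounded up).
Hatch length per layer: 11700 / 0.14 → 83571.4 mm.
Beam time per layer = 83571.4 / 5160 = 16.196 s.
Time per layer = 16.196 + 17.2, so 33.396 s.
3500 layers × 33.396 s/layer = 116886 s, i.e. 32.47 hours.

32.47 hours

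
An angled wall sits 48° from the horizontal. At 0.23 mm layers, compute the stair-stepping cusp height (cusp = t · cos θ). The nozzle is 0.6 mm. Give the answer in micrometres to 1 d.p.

cos(48°) = 0.6691, so cusp = 0.23 × 0.6691 = 0.153893 mm → 153.9 μm.

153.9 μm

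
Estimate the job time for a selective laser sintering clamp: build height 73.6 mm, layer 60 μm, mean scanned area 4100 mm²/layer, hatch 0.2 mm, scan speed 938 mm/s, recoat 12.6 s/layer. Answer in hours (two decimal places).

Layer count = ceil(73.6 / 0.06) = 1227.
Scan path per layer = 4100 / 0.2 = 20500 mm.
Per-layer scan time = 20500 / 938, so 21.855 s.
Layer cycle = 21.855 + 12.6, so 34.455 s.
Build time = 1227 × 34.455 = 42276.285 s = 11.74 hours.

11.74 hours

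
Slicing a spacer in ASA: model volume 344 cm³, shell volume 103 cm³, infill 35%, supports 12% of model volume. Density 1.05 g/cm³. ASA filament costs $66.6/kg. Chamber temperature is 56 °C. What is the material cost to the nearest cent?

Volume inside the shell = 344 − 103 = 241 cm³.
Deposited infill = 0.35 × 241, so 84.35 cm³.
Support = 0.12 × 344, so 41.28 cm³.
Total printed volume = 103 + 84.35 + 41.28 = 228.63 cm³.
Mass = 228.63 × 1.05 = 240.0615 g.
Cost = 240.0615 g / 1000 × $66.6/kg = $15.99.

$15.99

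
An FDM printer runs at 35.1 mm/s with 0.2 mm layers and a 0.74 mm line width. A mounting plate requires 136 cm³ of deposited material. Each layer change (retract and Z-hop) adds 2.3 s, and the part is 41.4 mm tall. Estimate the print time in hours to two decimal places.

7.40 hours

Extrusion cross-section = 0.2 × 0.74 = 0.148 mm².
Path length: 136000 mm³ / 0.148 mm² → 918918.9 mm.
Time extruding: 918918.9 / 35.1 → 26180 s.
Layers = ⌈41.4/0.2⌉ = 207.
Layer-change overhead = 207 × 2.3, so 476.1 s.
Altogether 26180 + 476.1 = 26656.1 s, i.e. 7.40 hours.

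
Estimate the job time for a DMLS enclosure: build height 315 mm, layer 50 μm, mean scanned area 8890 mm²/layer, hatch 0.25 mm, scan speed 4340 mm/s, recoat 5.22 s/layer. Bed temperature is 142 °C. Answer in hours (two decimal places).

Number of layers: 315 / 0.05 → 6300 (rounded up).
Scan path per layer: 8890 / 0.25 → 35560 mm.
Scan time per layer = 35560 / 4340, so 8.1935 s.
Per-layer time = 8.1935 + 5.22 = 13.4135 s.
6300 layers × 13.4135 s/layer = 84505.05 s, i.e. 23.47 hours.

23.47 hours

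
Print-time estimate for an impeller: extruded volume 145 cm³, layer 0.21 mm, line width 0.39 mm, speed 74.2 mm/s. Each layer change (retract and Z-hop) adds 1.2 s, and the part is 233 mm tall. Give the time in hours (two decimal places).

Extrusion cross-section = 0.21 × 0.39, so 0.0819 mm².
Path length: 145000 mm³ / 0.0819 mm² → 1770451.8 mm.
Time extruding: 1770451.8 / 74.2 → 23860.5 s.
Layers = ⌈233/0.21⌉ = 1110.
Layer-change overhead = 1110 × 1.2, so 1332 s.
Altogether 23860.5 + 1332 = 25192.5 s, i.e. 7.00 hours.

7.00 hours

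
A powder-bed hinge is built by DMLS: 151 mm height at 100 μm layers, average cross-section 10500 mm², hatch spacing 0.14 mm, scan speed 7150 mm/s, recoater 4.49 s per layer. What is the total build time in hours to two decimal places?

6.28 hours

Layers = ⌈151/0.1⌉ = 1510.
Hatch length per layer: 10500 / 0.14 → 75000 mm.
Per-layer scan time = 75000 / 7150 = 10.4895 s.
Layer cycle = 10.4895 + 4.49, so 14.9795 s.
1510 layers × 14.9795 s/layer = 22619.045 s, i.e. 6.28 hours.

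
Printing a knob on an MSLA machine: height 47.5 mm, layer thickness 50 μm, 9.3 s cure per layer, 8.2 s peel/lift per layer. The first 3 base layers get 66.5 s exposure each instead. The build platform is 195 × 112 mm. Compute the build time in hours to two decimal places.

Layers = ⌈47.5/0.05⌉ = 950.
Bottom layers = 3 × (66.5 + 8.2), so 224.1 s.
Remaining layers = 947 × (9.3 + 8.2), so 16572.5 s.
Sum: 224.1 + 16572.5 = 16796.6 s → 4.67 hours.

4.67 hours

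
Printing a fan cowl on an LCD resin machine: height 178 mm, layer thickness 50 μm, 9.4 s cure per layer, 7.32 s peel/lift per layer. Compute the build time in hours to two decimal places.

16.53 hours

Layer count = ceil(178 / 0.05) = 3560.
Each layer takes = 9.4 + 7.32 = 16.72 s.
Build time: 3560 × 16.72 s = 59523.2 s, i.e. 16.53 hours.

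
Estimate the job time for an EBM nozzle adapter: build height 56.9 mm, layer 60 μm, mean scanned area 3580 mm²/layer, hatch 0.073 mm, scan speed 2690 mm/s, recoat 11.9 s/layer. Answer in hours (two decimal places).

7.94 hours

Layers = ⌈56.9/0.06⌉ = 949.
Scan path per layer = 3580 / 0.073, so 49041.1 mm.
Per-layer scan time = 49041.1 / 2690 = 18.2309 s.
Time per layer = 18.2309 + 11.9, so 30.1309 s.
Total: 949 × 30.1309 s = 28594.2241 s → 7.94 hours.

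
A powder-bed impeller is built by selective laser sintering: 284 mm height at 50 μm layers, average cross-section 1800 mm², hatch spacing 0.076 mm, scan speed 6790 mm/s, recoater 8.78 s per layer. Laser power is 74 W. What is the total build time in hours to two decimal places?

19.36 hours

Layer count = ceil(284 / 0.05) = 5680.
Scan path per layer = 1800 / 0.076, so 23684.2 mm.
Laser time per layer: 23684.2 / 6790 → 3.4881 s.
Time per layer = 3.4881 + 8.78, so 12.2681 s.
Total: 5680 × 12.2681 s = 69682.808 s → 19.36 hours.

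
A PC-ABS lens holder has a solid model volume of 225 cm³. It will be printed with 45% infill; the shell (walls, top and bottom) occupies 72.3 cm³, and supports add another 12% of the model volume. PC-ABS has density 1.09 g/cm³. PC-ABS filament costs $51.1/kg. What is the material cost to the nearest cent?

Volume inside the shell: 225 − 72.3 → 152.7 cm³.
Infill deposited = 0.45 × 152.7 = 68.715 cm³.
Support: 0.12 × 225 → 27 cm³.
Total extruded = 72.3 + 68.715 + 27 = 168.015 cm³.
Mass = 168.015 × 1.09 = 183.13635 g.
At $51.1/kg: 183.13635/1000 × 51.1 = $9.36.

$9.36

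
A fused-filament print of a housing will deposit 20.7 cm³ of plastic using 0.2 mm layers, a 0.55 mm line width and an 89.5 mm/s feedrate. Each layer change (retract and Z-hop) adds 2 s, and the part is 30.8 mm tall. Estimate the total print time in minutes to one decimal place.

Line area: 0.2 × 0.55 → 0.11 mm².
Toolpath length = 20.7 cm³ / 0.11 mm² = 20700 / 0.11 = 188181.8 mm.
Time extruding = 188181.8 / 89.5 = 2102.6 s.
Number of layers: 30.8 / 0.2 → 154 (rounded up).
Non-print overhead = 154 × 2 = 308 s.
Altogether 2102.6 + 308 = 2410.6 s, i.e. 40.2 minutes.

40.2 minutes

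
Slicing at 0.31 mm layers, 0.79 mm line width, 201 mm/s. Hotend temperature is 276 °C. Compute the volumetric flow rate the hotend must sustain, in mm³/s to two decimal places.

49.22

Bead cross-section: 0.31 × 0.79 → 0.2449 mm².
Volumetric flow = 201 × 0.2449 = 49.22 mm³/s.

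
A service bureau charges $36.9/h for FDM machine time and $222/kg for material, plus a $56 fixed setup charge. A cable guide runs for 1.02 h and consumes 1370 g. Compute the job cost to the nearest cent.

$397.78

Machine-time cost = 36.9 × 1.02, so $37.638.
Feedstock cost = 222 × 1370/1000, so $304.14.
Total = 37.638 + 304.14 + 56 = 397.778 ≈ $397.78.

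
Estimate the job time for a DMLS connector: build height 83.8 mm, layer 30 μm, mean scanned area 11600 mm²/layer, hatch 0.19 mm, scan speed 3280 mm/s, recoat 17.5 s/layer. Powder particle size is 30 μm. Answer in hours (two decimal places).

Number of layers: 83.8 / 0.03 → 2794 (rounded up).
Hatch length per layer = 11600 / 0.19 = 61052.6 mm.
Laser time per layer: 61052.6 / 3280 → 18.6136 s.
Per-layer time = 18.6136 + 17.5, so 36.1136 s.
2794 layers × 36.1136 s/layer = 100901.3984 s, i.e. 28.03 hours.

28.03 hours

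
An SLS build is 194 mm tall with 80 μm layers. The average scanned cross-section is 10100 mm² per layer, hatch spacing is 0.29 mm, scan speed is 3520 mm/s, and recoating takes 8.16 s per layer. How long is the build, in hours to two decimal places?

12.16 hours

Layers = ⌈194/0.08⌉ = 2425.
Hatch length per layer = 10100 / 0.29, so 34827.6 mm.
Laser time per layer: 34827.6 / 3520 → 9.8942 s.
Layer cycle = 9.8942 + 8.16, so 18.0542 s.
Build time = 2425 × 18.0542 = 43781.435 s = 12.16 hours.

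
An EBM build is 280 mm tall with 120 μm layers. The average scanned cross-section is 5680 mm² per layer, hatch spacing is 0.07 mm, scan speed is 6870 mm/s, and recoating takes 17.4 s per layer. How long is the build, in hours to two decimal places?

Number of layers: 280 / 0.12 → 2334 (rounded up).
Scan path per layer = 5680 / 0.07 = 81142.9 mm.
Per-layer scan time: 81142.9 / 6870 → 11.8112 s.
Layer cycle: 11.8112 + 17.4 → 29.2112 s.
2334 layers × 29.2112 s/layer = 68178.9408 s, i.e. 18.94 hours.

18.94 hours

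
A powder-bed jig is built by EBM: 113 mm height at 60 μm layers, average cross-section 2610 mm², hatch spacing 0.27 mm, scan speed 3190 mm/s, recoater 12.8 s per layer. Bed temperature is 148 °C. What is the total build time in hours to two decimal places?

8.28 hours

Layer count = ceil(113 / 0.06) = 1884.
Hatch length per layer = 2610 / 0.27 = 9666.7 mm.
Beam time per layer: 9666.7 / 3190 → 3.0303 s.
Time per layer = 3.0303 + 12.8, so 15.8303 s.
Build time = 1884 × 15.8303 = 29824.2852 s = 8.28 hours.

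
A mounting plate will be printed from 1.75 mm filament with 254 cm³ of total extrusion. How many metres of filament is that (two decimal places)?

Cross-section of 1.75 mm filament: π·(1.75/2)² = 2.4053 mm².
L = 254000 mm³ / 2.4053 mm² = 105600.13 mm, i.e. 105.60 m.

105.60 m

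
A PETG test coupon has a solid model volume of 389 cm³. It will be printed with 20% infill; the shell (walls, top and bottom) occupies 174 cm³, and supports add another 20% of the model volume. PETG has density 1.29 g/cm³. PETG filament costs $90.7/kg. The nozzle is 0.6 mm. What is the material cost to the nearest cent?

$34.49

Volume inside the shell = 389 − 174, so 215 cm³.
Deposited infill = 0.20 × 215, so 43 cm³.
Support = 0.20 × 389, so 77.8 cm³.
Total printed volume = 174 + 43 + 77.8 = 294.8 cm³.
Mass: 294.8 × 1.29 → 380.292 g.
Cost = 380.292 g / 1000 × $90.7/kg = $34.49.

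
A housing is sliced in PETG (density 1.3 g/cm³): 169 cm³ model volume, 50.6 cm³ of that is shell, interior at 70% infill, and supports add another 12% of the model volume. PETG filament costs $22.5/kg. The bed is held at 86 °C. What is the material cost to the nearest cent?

$4.50

Volume inside the shell: 169 − 50.6 → 118.4 cm³.
Infill deposited: 0.70 × 118.4 → 82.88 cm³.
Support = 0.12 × 169, so 20.28 cm³.
Total extruded = 50.6 + 82.88 + 20.28, so 153.76 cm³.
Mass = 153.76 × 1.3, so 199.888 g.
Cost = 199.888 g / 1000 × $22.5/kg = $4.50.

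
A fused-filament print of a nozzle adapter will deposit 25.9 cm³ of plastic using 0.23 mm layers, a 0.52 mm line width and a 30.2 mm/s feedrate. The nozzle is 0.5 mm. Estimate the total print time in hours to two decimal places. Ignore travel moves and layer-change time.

1.99 hours

Bead cross-section = 0.23 × 0.52, so 0.1196 mm².
Toolpath length = 25.9 cm³ / 0.1196 mm² = 25900 / 0.1196 = 216555.2 mm.
Extrusion time: 216555.2 / 30.2 → 7170.7 s.
That's 7170.7 s → 1.99 hours.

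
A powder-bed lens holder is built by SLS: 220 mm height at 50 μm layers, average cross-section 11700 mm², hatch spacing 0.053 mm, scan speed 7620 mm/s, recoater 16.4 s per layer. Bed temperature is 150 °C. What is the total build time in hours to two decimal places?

Layers = ⌈220/0.05⌉ = 4400.
Per-layer scan distance: 11700 / 0.053 → 220754.7 mm.
Laser time per layer = 220754.7 / 7620, so 28.9704 s.
Layer cycle: 28.9704 + 16.4 → 45.3704 s.
Build time = 4400 × 45.3704 = 199629.76 s = 55.45 hours.

55.45 hours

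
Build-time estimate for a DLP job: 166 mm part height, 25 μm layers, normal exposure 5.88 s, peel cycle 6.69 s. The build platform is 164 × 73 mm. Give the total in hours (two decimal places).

23.18 hours

Layers = ⌈166/0.025⌉ = 6640.
Per-layer time = 5.88 + 6.69, so 12.57 s.
Total = 6640 × 12.57 = 83464.8 s = 23.18 hours.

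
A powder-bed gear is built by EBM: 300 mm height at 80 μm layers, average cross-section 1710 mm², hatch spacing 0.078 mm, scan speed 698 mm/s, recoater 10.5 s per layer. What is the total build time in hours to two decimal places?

Number of layers: 300 / 0.08 → 3750 (rounded up).
Per-layer scan distance: 1710 / 0.078 → 21923.1 mm.
Scan time per layer = 21923.1 / 698 = 31.4085 s.
Time per layer: 31.4085 + 10.5 → 41.9085 s.
Total: 3750 × 41.9085 s = 157156.875 s → 43.65 hours.

43.65 hours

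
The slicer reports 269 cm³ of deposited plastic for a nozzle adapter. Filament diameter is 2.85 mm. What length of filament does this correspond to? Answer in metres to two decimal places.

42.17 m

Cross-section of 2.85 mm filament: π·(2.85/2)² = 6.3794 mm².
L = 269000 mm³ / 6.3794 mm² = 42166.97 mm, i.e. 42.17 m.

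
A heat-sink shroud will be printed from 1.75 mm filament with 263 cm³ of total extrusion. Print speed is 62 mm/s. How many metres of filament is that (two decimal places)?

109.34 m

A = π r² = π × 0.875² = 2.4053 mm².
L = 263000 mm³ / 2.4053 mm² = 109341.87 mm, i.e. 109.34 m.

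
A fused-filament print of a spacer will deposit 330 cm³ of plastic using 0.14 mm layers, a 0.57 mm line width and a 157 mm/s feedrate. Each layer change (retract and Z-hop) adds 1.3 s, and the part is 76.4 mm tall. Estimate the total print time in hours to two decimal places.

7.51 hours

Bead cross-section: 0.14 × 0.57 → 0.0798 mm².
Total extruded path = 330000/0.0798 = 4135338.3 mm.
Extrusion time: 4135338.3 / 157 → 26339.7 s.
Layer count = ceil(76.4 / 0.14) = 546.
Z-hop total: 546 × 1.3 → 709.8 s.
Total = 26339.7 + 709.8 = 27049.5 s = 7.51 hours.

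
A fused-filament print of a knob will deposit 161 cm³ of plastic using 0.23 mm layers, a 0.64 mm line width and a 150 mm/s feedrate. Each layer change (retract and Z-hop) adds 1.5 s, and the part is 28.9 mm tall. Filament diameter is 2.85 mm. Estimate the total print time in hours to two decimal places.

2.08 hours

Line area = 0.23 × 0.64, so 0.1472 mm².
Path length: 161000 mm³ / 0.1472 mm² → 1093750 mm.
Time extruding: 1093750 / 150 → 7291.7 s.
Layer count = ceil(28.9 / 0.23) = 126.
Z-hop total = 126 × 1.5, so 189 s.
Altogether 7291.7 + 189 = 7480.7 s, i.e. 2.08 hours.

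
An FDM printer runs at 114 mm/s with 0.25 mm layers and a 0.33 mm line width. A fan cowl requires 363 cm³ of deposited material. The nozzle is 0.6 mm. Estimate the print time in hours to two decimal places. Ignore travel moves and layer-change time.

10.72 hours

Line area = 0.25 × 0.33 = 0.0825 mm².
Toolpath length = 363 cm³ / 0.0825 mm² = 363000 / 0.0825 = 4400000 mm.
Extrusion time = 4400000 / 114, so 38596.5 s.
In the requested units: 38596.5 s = 10.72 hours.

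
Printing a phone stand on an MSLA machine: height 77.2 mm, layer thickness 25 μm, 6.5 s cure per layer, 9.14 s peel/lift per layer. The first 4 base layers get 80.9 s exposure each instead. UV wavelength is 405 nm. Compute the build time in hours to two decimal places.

13.50 hours

Layers = ⌈77.2/0.025⌉ = 3088.
Burn-in layers = 4 × (80.9 + 9.14), so 360.16 s.
Normal layers: 3084 × (6.5 + 9.14) → 48233.76 s.
Sum: 360.16 + 48233.76 = 48593.92 s → 13.50 hours.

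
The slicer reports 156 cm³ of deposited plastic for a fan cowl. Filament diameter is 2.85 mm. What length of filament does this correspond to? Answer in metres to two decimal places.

24.45 m

Cross-section of 2.85 mm filament: π·(2.85/2)² = 6.3794 mm².
Length = 156 cm³ / 6.3794 mm² = 156000 / 6.3794 = 24453.71 mm = 24.45 m.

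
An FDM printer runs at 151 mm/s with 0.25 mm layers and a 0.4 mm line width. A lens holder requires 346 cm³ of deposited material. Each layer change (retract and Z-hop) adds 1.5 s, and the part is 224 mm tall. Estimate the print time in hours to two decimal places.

6.74 hours

Line area = 0.25 × 0.4, so 0.1 mm².
Toolpath length = 346 cm³ / 0.1 mm² = 346000 / 0.1 = 3460000 mm.
Print-move time: 3460000 / 151 → 22913.9 s.
Layers = ⌈224/0.25⌉ = 896.
Layer-change overhead = 896 × 1.5 = 1344 s.
Altogether 22913.9 + 1344 = 24257.9 s, i.e. 6.74 hours.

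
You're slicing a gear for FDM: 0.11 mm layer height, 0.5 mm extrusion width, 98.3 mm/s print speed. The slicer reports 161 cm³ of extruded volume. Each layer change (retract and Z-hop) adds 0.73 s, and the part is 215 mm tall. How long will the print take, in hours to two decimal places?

8.67 hours

Bead cross-section: 0.11 × 0.5 → 0.055 mm².
Toolpath length = 161 cm³ / 0.055 mm² = 161000 / 0.055 = 2927272.7 mm.
Extrusion time = 2927272.7 / 98.3 = 29779 s.
Layers = ⌈215/0.11⌉ = 1955.
Z-hop total: 1955 × 0.73 → 1427.15 s.
Total = 29779 + 1427.15 = 31206.15 s = 8.67 hours.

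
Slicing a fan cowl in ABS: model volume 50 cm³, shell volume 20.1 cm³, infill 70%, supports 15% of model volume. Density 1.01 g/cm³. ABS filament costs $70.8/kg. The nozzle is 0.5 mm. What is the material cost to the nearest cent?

Volume inside the shell: 50 − 20.1 → 29.9 cm³.
Infill deposited: 0.70 × 29.9 → 20.93 cm³.
Support = 0.15 × 50, so 7.5 cm³.
Total extruded: 20.1 + 20.93 + 7.5 → 48.53 cm³.
Mass = 48.53 × 1.01 = 49.0153 g.
Cost = 49.0153 g / 1000 × $70.8/kg = $3.47.

$3.47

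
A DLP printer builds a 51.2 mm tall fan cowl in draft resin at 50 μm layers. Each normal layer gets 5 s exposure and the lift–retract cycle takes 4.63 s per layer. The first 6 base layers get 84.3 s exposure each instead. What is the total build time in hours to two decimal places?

Layers = ⌈51.2/0.05⌉ = 1024.
Base layers: 6 × (84.3 + 4.63) → 533.58 s.
Regular layers: 1018 × (5 + 4.63) → 9803.34 s.
Total = 533.58 + 9803.34 = 10336.92 s = 2.87 hours.

2.87 hours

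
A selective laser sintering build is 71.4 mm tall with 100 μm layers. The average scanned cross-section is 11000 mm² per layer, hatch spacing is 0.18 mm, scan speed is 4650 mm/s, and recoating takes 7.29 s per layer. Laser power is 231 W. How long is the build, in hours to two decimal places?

4.05 hours

Number of layers: 71.4 / 0.1 → 714 (rounded up).
Scan path per layer: 11000 / 0.18 → 61111.1 mm.
Per-layer scan time: 61111.1 / 4650 → 13.1422 s.
Layer cycle = 13.1422 + 7.29, so 20.4322 s.
714 layers × 20.4322 s/layer = 14588.5908 s, i.e. 4.05 hours.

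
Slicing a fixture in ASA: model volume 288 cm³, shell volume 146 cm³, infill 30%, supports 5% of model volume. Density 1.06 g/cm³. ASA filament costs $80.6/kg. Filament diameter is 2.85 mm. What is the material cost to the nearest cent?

Interior volume = 288 − 146 = 142 cm³.
Deposited infill: 0.30 × 142 → 42.6 cm³.
Support = 0.05 × 288 = 14.4 cm³.
Deposited volume = 146 + 42.6 + 14.4, so 203 cm³.
Mass: 203 × 1.06 → 215.18 g.
Cost = 215.18 g / 1000 × $80.6/kg = $17.34.

$17.34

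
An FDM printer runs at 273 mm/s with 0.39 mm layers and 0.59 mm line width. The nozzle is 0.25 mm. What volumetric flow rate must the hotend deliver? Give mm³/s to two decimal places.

Extrusion cross-section = 0.39 × 0.59, so 0.2301 mm².
Volumetric flow = 273 × 0.2301 = 62.82 mm³/s.

62.82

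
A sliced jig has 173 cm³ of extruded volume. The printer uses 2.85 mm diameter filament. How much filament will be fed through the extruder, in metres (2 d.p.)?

A = π r² = π × 1.425² = 6.3794 mm².
L = 173000 mm³ / 6.3794 mm² = 27118.54 mm, i.e. 27.12 m.

27.12 m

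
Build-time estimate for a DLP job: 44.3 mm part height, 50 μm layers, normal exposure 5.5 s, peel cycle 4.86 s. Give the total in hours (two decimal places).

2.55 hours

Layers = ⌈44.3/0.05⌉ = 886.
Per-layer time = 5.5 + 4.86, so 10.36 s.
Build time: 886 × 10.36 s = 9178.96 s, i.e. 2.55 hours.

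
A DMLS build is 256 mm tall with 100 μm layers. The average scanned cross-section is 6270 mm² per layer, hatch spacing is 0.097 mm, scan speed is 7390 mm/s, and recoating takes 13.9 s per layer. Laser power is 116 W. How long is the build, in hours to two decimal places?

16.10 hours

Layer count = ceil(256 / 0.1) = 2560.
Per-layer scan distance: 6270 / 0.097 → 64639.2 mm.
Laser time per layer = 64639.2 / 7390, so 8.7468 s.
Layer cycle: 8.7468 + 13.9 → 22.6468 s.
2560 layers × 22.6468 s/layer = 57975.808 s, i.e. 16.10 hours.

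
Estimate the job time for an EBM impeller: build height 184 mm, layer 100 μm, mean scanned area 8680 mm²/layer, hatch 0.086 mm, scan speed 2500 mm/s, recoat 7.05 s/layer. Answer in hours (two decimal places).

Layers = ⌈184/0.1⌉ = 1840.
Per-layer scan distance: 8680 / 0.086 → 100930.2 mm.
Scan time per layer = 100930.2 / 2500, so 40.3721 s.
Time per layer: 40.3721 + 7.05 → 47.4221 s.
Build time = 1840 × 47.4221 = 87256.664 s = 24.24 hours.

24.24 hours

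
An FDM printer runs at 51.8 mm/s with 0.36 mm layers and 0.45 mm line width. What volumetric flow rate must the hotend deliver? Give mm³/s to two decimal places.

8.39

Bead cross-section = 0.36 × 0.45 = 0.162 mm².
Q = v·A = 51.8 × 0.162 = 8.39 mm³/s.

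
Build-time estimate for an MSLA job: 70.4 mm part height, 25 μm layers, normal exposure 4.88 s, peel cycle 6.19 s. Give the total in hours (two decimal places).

8.66 hours

Layer count = ceil(70.4 / 0.025) = 2816.
Each layer takes = 4.88 + 6.19 = 11.07 s.
Build time: 2816 × 11.07 s = 31173.12 s, i.e. 8.66 hours.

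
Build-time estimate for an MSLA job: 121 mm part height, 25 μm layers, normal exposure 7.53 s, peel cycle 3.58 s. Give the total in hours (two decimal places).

Layer count = ceil(121 / 0.025) = 4840.
Cycle time = 7.53 + 3.58 = 11.11 s.
Total = 4840 × 11.11 = 53772.4 s = 14.94 hours.

14.94 hours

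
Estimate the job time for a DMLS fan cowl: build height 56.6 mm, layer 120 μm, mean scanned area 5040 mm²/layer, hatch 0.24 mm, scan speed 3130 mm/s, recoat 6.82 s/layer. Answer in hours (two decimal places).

Layer count = ceil(56.6 / 0.12) = 472.
Hatch length per layer = 5040 / 0.24 = 21000 mm.
Per-layer scan time = 21000 / 3130, so 6.7093 s.
Per-layer time: 6.7093 + 6.82 → 13.5293 s.
Build time = 472 × 13.5293 = 6385.8296 s = 1.77 hours.

1.77 hours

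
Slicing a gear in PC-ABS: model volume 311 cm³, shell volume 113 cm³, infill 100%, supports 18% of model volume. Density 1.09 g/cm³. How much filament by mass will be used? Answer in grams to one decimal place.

400.0 g

Interior volume = 311 − 113, so 198 cm³.
Infill volume: 1.00 × 198 → 198 cm³.
Support = 0.18 × 311, so 55.98 cm³.
Total extruded = 113 + 198 + 55.98 = 366.98 cm³.
Mass: 366.98 × 1.09 → 400.0082 g.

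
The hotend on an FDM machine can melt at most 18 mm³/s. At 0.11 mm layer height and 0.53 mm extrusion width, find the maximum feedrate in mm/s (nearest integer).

A = 0.11 × 0.53 = 0.0583 mm².
v_max = Q/A = 18/0.0583 = 308.75 mm/s → 309 mm/s.

309 mm/s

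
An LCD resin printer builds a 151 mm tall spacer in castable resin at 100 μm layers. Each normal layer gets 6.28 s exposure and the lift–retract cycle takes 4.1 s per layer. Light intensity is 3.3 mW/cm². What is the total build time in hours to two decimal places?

4.35 hours

Layer count = ceil(151 / 0.1) = 1510.
Cycle time: 6.28 + 4.1 → 10.38 s.
Total = 1510 × 10.38 = 15673.8 s = 4.35 hours.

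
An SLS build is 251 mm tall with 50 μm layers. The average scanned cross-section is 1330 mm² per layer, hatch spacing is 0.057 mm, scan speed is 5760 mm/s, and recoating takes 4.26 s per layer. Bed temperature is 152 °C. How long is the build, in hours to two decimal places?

11.59 hours

Layers = ⌈251/0.05⌉ = 5020.
Scan path per layer = 1330 / 0.057, so 23333.3 mm.
Scan time per layer = 23333.3 / 5760 = 4.0509 s.
Per-layer time = 4.0509 + 4.26 = 8.3109 s.
Build time = 5020 × 8.3109 = 41720.718 s = 11.59 hours.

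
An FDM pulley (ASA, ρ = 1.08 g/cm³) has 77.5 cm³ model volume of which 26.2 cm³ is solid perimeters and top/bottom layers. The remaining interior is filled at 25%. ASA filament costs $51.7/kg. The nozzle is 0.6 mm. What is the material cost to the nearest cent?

$2.18

Volume inside the shell: 77.5 − 26.2 → 51.3 cm³.
Infill deposited = 0.25 × 51.3 = 12.825 cm³.
Deposited volume = 26.2 + 12.825, so 39.025 cm³.
Mass = 39.025 × 1.08 = 42.147 g.
Cost = 42.147 g / 1000 × $51.7/kg = $2.18.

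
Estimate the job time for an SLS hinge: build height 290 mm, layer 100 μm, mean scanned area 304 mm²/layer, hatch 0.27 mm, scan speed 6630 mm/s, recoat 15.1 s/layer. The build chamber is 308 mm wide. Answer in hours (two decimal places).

Layers = ⌈290/0.1⌉ = 2900.
Scan path per layer = 304 / 0.27 = 1125.9 mm.
Scan time per layer = 1125.9 / 6630, so 0.1698 s.
Time per layer: 0.1698 + 15.1 → 15.2698 s.
Build time = 2900 × 15.2698 = 44282.42 s = 12.30 hours.

12.30 hours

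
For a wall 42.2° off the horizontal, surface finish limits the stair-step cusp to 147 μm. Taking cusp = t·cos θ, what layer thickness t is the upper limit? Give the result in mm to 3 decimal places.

0.198 mm

Layer height = cusp / cos(42.2°) = 0.147 / 0.7408 = 0.198 mm.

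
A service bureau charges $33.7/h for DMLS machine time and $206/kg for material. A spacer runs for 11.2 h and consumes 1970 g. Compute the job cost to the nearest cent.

Machine cost: 33.7 × 11.2 → $377.44.
Material cost = 206 × 1970/1000 = $405.82.
Job cost: 377.44 + 405.82 = $783.26.

$783.26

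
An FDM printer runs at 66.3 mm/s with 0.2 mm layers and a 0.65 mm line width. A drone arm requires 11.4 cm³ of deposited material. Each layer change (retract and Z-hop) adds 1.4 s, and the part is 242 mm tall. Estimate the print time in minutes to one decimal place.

50.3 minutes

Extrusion cross-section = 0.2 × 0.65 = 0.13 mm².
Path length: 11400 mm³ / 0.13 mm² → 87692.3 mm.
Extrusion time = 87692.3 / 66.3, so 1322.7 s.
Layer count = ceil(242 / 0.2) = 1210.
Z-hop total = 1210 × 1.4, so 1694 s.
Altogether 1322.7 + 1694 = 3016.7 s, i.e. 50.3 minutes.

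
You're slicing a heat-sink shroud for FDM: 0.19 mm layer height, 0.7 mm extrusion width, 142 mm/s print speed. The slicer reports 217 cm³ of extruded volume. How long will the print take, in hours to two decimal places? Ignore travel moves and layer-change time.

3.19 hours

Line area = 0.19 × 0.7, so 0.133 mm².
Total extruded path = 217000/0.133 = 1631578.9 mm.
Time extruding = 1631578.9 / 142, so 11490 s.
11490 s = 3.19 hours.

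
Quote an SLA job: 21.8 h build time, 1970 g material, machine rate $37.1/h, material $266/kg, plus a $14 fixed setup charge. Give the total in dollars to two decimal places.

Time charge = 37.1 × 21.8, so $808.78.
Material charge = 266 × 1970/1000, so $524.02.
Adding setup: 808.78 + 524.02 + 14 → $1346.80.

$1346.80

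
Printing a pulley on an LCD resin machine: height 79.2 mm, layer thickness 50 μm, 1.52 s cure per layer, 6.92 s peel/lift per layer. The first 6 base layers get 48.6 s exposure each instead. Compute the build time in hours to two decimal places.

Layers = ⌈79.2/0.05⌉ = 1584.
Base layers: 6 × (48.6 + 6.92) → 333.12 s.
Normal layers = 1578 × (1.52 + 6.92) = 13318.32 s.
Sum: 333.12 + 13318.32 = 13651.44 s → 3.79 hours.

3.79 hours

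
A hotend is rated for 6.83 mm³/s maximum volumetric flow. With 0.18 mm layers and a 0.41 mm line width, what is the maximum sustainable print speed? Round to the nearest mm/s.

93 mm/s

Bead cross-section = 0.18 × 0.41 = 0.0738 mm².
v_max = Q/A = 6.83/0.0738 = 92.55 mm/s → 93 mm/s.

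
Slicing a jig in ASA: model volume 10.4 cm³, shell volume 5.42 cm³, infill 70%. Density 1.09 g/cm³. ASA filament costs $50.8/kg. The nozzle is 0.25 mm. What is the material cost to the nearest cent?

Interior volume = 10.4 − 5.42 = 4.98 cm³.
Infill deposited = 0.70 × 4.98, so 3.486 cm³.
Deposited volume = 5.42 + 3.486, so 8.906 cm³.
Mass = 8.906 × 1.09, so 9.70754 g.
Cost = 9.70754 g / 1000 × $50.8/kg = $0.49.

$0.49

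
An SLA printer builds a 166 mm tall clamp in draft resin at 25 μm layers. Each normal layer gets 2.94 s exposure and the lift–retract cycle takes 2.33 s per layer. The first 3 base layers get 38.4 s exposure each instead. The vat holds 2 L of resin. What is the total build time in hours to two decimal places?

Layer count = ceil(166 / 0.025) = 6640.
Burn-in layers = 3 × (38.4 + 2.33), so 122.19 s.
Remaining layers: 6637 × (2.94 + 2.33) → 34976.99 s.
Total = 122.19 + 34976.99 = 35099.18 s = 9.75 hours.

9.75 hours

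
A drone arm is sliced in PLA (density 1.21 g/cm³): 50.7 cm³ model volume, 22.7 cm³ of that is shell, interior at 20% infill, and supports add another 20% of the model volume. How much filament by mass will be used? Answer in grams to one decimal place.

Interior volume = 50.7 − 22.7 = 28 cm³.
Infill volume = 0.20 × 28, so 5.6 cm³.
Support: 0.20 × 50.7 → 10.14 cm³.
Total extruded = 22.7 + 5.6 + 10.14 = 38.44 cm³.
Mass: 38.44 × 1.21 → 46.5124 g.

46.5 g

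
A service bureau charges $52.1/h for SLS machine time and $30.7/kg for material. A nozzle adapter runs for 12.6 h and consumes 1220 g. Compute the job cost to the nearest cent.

$693.91

Machine cost = 52.1 × 12.6 = $656.46.
Feedstock cost = 30.7 × 1220/1000, so $37.454.
Total = 656.46 + 37.454 = 693.914 ≈ $693.91.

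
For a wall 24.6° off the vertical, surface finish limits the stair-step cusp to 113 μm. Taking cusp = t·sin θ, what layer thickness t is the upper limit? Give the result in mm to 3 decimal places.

0.271 mm

t = h_c / sin θ = 0.113 / 0.4163 = 0.271 mm.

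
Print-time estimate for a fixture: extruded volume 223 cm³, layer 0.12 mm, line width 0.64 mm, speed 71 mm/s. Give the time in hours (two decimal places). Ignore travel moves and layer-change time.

Extrusion cross-section = 0.12 × 0.64 = 0.0768 mm².
Total extruded path = 223000/0.0768 = 2903645.8 mm.
Extrusion time = 2903645.8 / 71, so 40896.4 s.
In the requested units: 40896.4 s = 11.36 hours.

11.36 hours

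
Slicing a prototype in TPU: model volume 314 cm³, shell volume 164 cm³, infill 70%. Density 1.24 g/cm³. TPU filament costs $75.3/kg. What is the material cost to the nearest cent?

Volume inside the shell = 314 − 164 = 150 cm³.
Infill volume = 0.70 × 150, so 105 cm³.
Total extruded: 164 + 105 → 269 cm³.
Mass = 269 × 1.24, so 333.56 g.
Cost = 333.56 g / 1000 × $75.3/kg = $25.12.

$25.12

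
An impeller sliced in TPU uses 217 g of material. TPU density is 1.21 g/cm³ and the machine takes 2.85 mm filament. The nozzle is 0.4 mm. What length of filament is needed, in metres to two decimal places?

Volume = 217 g / 1.21 g·cm⁻³ = 179.3388 cm³ = 179338.8 mm³.
A = π r² = π × 1.425² = 6.3794 mm².
L = V/A = 179338.8/6.3794 = 28112.17 mm → 28.11 m.

28.11 m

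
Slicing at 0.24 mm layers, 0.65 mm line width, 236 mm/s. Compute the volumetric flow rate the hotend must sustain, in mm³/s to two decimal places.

Bead cross-section = 0.24 × 0.65 = 0.156 mm².
Volumetric flow = 236 × 0.156 = 36.82 mm³/s.

36.82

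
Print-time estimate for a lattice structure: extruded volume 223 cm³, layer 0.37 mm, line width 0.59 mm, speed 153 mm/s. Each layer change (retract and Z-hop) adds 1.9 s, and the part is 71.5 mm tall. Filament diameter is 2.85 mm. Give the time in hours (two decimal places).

Extrusion cross-section = 0.37 × 0.59 = 0.2183 mm².
Path length: 223000 mm³ / 0.2183 mm² → 1021530 mm.
Time extruding: 1021530 / 153 → 6676.7 s.
Layers = ⌈71.5/0.37⌉ = 194.
Z-hop total: 194 × 1.9 → 368.6 s.
Total = 6676.7 + 368.6 = 7045.3 s = 1.96 hours.

1.96 hours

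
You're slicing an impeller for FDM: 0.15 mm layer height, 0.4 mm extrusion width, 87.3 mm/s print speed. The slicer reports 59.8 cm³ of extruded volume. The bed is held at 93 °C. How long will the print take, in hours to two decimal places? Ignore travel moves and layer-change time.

Bead cross-section = 0.15 × 0.4, so 0.06 mm².
Total extruded path = 59800/0.06 = 996666.7 mm.
Extrusion time = 996666.7 / 87.3, so 11416.6 s.
11416.6 s = 3.17 hours.

3.17 hours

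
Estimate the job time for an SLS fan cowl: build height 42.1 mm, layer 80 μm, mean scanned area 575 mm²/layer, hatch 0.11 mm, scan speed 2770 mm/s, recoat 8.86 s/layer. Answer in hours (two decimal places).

Layers = ⌈42.1/0.08⌉ = 527.
Hatch length per layer = 575 / 0.11 = 5227.3 mm.
Laser time per layer = 5227.3 / 2770, so 1.8871 s.
Layer cycle: 1.8871 + 8.86 → 10.7471 s.
Build time = 527 × 10.7471 = 5663.7217 s = 1.57 hours.

1.57 hours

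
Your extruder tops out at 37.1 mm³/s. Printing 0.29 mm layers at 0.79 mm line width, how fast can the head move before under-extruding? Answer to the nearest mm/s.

Bead cross-section = 0.29 × 0.79, so 0.2291 mm².
v_max = Q/A = 37.1/0.2291 = 161.94 mm/s → 162 mm/s.

162 mm/s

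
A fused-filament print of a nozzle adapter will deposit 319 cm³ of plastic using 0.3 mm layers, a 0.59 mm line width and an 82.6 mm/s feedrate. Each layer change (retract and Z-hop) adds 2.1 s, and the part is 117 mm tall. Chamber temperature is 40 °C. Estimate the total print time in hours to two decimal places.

Line area = 0.3 × 0.59 = 0.177 mm².
Path length: 319000 mm³ / 0.177 mm² → 1802259.9 mm.
Print-move time: 1802259.9 / 82.6 → 21819.1 s.
Layers = ⌈117/0.3⌉ = 390.
Non-print overhead: 390 × 2.1 → 819 s.
Total = 21819.1 + 819 = 22638.1 s = 6.29 hours.

6.29 hours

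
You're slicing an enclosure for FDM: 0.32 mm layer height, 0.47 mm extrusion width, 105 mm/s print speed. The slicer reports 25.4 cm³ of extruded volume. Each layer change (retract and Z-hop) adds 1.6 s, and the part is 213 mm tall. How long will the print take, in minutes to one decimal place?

Extrusion cross-section: 0.32 × 0.47 → 0.1504 mm².
Total extruded path = 25400/0.1504 = 168883 mm.
Extrusion time = 168883 / 105, so 1608.4 s.
Layer count = ceil(213 / 0.32) = 666.
Layer-change overhead: 666 × 1.6 → 1065.6 s.
Total = 1608.4 + 1065.6 = 2674 s = 44.6 minutes.

44.6 minutes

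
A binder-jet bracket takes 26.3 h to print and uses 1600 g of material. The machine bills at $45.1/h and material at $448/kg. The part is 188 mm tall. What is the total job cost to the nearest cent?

Machine-time cost: 45.1 × 26.3 → $1186.13.
Material charge = 448 × 1600/1000, so $716.80.
Total = 1186.13 + 716.80 = $1902.93.

$1902.93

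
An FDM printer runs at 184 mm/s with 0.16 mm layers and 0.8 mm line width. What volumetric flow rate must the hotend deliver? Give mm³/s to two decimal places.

23.55

A = 0.16 × 0.8 = 0.128 mm².
Volumetric flow = 184 × 0.128 = 23.55 mm³/s.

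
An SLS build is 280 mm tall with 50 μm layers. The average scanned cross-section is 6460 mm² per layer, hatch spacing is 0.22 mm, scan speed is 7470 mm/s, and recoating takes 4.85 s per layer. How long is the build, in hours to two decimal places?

Layer count = ceil(280 / 0.05) = 5600.
Scan path per layer: 6460 / 0.22 → 29363.6 mm.
Scan time per layer: 29363.6 / 7470 → 3.9309 s.
Per-layer time = 3.9309 + 4.85, so 8.7809 s.
Build time = 5600 × 8.7809 = 49173.04 s = 13.66 hours.

13.66 hours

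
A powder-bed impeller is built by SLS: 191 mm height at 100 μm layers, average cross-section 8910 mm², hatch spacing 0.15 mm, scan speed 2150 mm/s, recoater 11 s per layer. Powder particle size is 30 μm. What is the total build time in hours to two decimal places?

Layer count = ceil(191 / 0.1) = 1910.
Scan path per layer: 8910 / 0.15 → 59400 mm.
Per-layer scan time = 59400 / 2150, so 27.6279 s.
Layer cycle: 27.6279 + 11 → 38.6279 s.
Build time = 1910 × 38.6279 = 73779.289 s = 20.49 hours.

20.49 hours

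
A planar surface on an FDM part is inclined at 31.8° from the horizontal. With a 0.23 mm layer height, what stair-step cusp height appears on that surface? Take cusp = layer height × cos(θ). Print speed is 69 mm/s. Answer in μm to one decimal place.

cos(31.8°) = 0.8499, so cusp = 0.23 × 0.8499 = 0.195477 mm → 195.5 μm.

195.5 μm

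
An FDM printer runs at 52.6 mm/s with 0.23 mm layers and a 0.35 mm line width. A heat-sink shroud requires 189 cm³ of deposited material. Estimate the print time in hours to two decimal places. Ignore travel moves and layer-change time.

12.40 hours

Bead cross-section: 0.23 × 0.35 → 0.0805 mm².
Toolpath length = 189 cm³ / 0.0805 mm² = 189000 / 0.0805 = 2347826.1 mm.
Print-move time = 2347826.1 / 52.6 = 44635.5 s.
That's 44635.5 s → 12.40 hours.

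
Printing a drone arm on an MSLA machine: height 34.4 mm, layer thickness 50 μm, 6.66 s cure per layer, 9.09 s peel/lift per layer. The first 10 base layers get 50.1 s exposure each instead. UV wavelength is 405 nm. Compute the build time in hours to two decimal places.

Layers = ⌈34.4/0.05⌉ = 688.
Base layers = 10 × (50.1 + 9.09), so 591.9 s.
Regular layers = 678 × (6.66 + 9.09), so 10678.5 s.
Sum: 591.9 + 10678.5 = 11270.4 s → 3.13 hours.

3.13 hours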